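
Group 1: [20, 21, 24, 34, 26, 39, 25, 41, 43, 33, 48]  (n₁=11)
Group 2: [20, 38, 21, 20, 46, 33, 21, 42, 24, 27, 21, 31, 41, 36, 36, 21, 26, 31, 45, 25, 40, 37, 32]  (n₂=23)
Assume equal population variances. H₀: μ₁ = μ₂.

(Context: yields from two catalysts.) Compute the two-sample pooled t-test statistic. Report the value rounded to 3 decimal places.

test statistic = 0.347

x̄₁=32.182, s₁=9.621, n₁=11
x̄₂=31.043, s₂=8.610, n₂=23
s_p² = [10·9.621² + 22·8.610²]/32 = 79.8935
SE = √(s_p²·(1/11+1/23)) = 3.2767
t = (32.182−31.043)/3.2767 = 0.3474
df = 32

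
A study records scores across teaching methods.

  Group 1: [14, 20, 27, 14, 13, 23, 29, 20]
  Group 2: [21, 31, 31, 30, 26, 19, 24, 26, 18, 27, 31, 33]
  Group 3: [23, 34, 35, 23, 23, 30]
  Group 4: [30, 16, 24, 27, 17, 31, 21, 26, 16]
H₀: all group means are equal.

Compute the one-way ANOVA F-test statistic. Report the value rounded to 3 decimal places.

Group means [20.00, 26.42, 28.00, 23.11], grand mean 24.371
SSB = Σnᵢ(x̄ᵢ−x̄)² = 296.366; SSW = ΣΣ(x−x̄ᵢ)² = 981.806
MSB = 296.366/3 = 98.7886; MSW = 981.806/31 = 31.6711
F = MSB/MSW = 3.1192
df = (3, 31)

test statistic = 3.119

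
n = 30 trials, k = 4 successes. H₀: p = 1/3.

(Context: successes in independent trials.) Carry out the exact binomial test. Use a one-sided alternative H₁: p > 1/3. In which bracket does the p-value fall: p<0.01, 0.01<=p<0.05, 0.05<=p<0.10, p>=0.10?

Exact binomial: n=30, k=4, p₀=1/3=0.3333
P(X≥4) from Σ C(n,i)·p₀^i·(1−p₀)^(n−i)
p-value (one-sided, H₁ greater) = 0.99670
→ bracket: p>=0.10

p-value bracket: p>=0.10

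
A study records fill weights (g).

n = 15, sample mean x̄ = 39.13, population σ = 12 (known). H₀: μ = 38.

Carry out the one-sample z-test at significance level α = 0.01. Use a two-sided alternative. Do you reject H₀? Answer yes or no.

SE = σ/√n = 12/√15 = 3.0984
z = (x̄−μ₀)/SE = (39.13−38)/3.0984 = 0.3647
p-value (two-sided) = 0.71533
At α=0.01: p ≥ α → fail to reject H₀

reject H₀: no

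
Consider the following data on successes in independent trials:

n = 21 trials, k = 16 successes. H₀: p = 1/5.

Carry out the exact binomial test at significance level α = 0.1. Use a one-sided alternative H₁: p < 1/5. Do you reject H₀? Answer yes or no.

reject H₀: no

Exact binomial: n=21, k=16, p₀=1/5=0.2000
P(X≤16) from Σ C(n,i)·p₀^i·(1−p₀)^(n−i)
p-value (one-sided, H₁ less) = 1.00000
At α=0.1: p ≥ α → fail to reject H₀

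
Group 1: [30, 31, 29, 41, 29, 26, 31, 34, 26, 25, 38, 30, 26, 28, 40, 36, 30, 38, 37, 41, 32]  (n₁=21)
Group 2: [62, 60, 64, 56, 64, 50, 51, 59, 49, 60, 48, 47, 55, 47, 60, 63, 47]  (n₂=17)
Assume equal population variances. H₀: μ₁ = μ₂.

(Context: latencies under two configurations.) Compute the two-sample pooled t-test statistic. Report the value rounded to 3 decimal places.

test statistic = -12.135

x̄₁=32.286, s₁=5.226, n₁=21
x̄₂=55.412, s₂=6.529, n₂=17
s_p² = [20·5.226² + 16·6.529²]/36 = 34.1223
SE = √(s_p²·(1/21+1/17)) = 1.9058
t = (32.286−55.412)/1.9058 = -12.1346
df = 36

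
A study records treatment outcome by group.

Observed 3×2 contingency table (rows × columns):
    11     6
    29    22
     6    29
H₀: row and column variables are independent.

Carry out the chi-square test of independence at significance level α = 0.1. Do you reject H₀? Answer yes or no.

Row totals [17, 51, 35], col totals [46, 57], n=103
χ² = (11−7.59)²/7.59 + (6−9.41)²/9.41 + (29−22.78)²/22.78 + (22−28.22)²/28.22 + (6−15.63)²/15.63 + (29−19.37)²/19.37 = 16.5598
df = 2
p-value (upper-tail) = 0.00025
At α=0.1: p < α → reject H₀

reject H₀: yes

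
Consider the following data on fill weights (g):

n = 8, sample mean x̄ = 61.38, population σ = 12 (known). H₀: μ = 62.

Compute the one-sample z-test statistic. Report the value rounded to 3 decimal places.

SE = σ/√n = 12/√8 = 4.2426
z = (x̄−μ₀)/SE = (61.38−62)/4.2426 = -0.1461

test statistic = -0.146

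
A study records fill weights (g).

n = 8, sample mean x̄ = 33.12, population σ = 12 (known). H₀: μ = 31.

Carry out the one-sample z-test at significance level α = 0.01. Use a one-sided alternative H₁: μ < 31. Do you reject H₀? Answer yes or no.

SE = σ/√n = 12/√8 = 4.2426
z = (x̄−μ₀)/SE = (33.12−31)/4.2426 = 0.4997
p-value (one-sided, H₁ less) = 0.69135
At α=0.01: p ≥ α → fail to reject H₀

reject H₀: no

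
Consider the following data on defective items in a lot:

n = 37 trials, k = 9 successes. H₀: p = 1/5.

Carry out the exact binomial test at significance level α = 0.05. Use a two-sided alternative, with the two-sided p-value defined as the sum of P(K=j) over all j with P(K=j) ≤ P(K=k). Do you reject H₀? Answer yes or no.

Exact binomial: n=37, k=9, p₀=1/5=0.2000
P(X=j) = C(n,j)·p₀^j·(1−p₀)^(n−j); p = Σ P(X=j) over j with P(X=j) ≤ P(X=9)
p-value (two-sided) = 0.53657
At α=0.05: p ≥ α → fail to reject H₀

reject H₀: no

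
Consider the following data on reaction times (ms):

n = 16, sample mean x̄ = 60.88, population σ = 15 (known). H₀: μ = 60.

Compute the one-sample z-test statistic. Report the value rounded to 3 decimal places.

SE = σ/√n = 15/√16 = 3.7500
z = (x̄−μ₀)/SE = (60.88−60)/3.7500 = 0.2347

test statistic = 0.235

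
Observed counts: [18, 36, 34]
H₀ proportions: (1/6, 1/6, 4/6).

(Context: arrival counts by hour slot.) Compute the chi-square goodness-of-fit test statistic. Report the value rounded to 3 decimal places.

test statistic = 42.159

n = 88; E_i = n·p_i = [14.67, 14.67, 58.67]
χ² = (18−14.67)²/14.67 + (36−14.67)²/14.67 + (34−58.67)²/58.67 = 42.1591
df = 2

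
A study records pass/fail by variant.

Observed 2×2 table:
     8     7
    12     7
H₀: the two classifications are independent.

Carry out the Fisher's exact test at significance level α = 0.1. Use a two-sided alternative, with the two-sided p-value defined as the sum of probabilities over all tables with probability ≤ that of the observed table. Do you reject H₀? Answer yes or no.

Margins: r₁=15, r₂=19, c₁=20, c₂=14, n=34
p_obs = C(15,8)·C(19,12)/C(34,20); sum pmf over tables with pmf ≤ p_obs
p-value (two-sided) = 0.72824
At α=0.1: p ≥ α → fail to reject H₀

reject H₀: no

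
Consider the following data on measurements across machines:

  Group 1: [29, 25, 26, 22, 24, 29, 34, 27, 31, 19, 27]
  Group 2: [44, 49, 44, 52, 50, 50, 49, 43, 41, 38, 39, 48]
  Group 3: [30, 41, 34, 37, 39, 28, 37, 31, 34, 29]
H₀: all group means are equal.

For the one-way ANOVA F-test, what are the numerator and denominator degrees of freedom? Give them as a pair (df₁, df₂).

k = 3 groups, N = 33 total
df = (k−1, N−k) = (3−1, 33−3) = (2, 30)

degrees of freedom = [2, 30]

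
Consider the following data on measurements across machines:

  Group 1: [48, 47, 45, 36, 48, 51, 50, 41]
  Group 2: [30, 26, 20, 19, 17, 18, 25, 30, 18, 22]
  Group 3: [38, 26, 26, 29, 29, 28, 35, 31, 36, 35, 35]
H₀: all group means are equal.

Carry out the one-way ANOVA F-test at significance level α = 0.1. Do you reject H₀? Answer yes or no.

Group means [45.75, 22.50, 31.64], grand mean 32.379
SSB = Σnᵢ(x̄ᵢ−x̄)² = 2412.282; SSW = ΣΣ(x−x̄ᵢ)² = 580.545
MSB = 2412.282/2 = 1206.1411; MSW = 580.545/26 = 22.3287
F = MSB/MSW = 54.0176
df = (2, 26)
p-value (upper-tail) = 0.00000
At α=0.1: p < α → reject H₀

reject H₀: yes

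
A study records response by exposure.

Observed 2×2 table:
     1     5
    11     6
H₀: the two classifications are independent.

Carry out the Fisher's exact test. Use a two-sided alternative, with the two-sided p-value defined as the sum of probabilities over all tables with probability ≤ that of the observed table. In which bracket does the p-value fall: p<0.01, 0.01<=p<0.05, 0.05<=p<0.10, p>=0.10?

p-value bracket: 0.05<=p<0.10

Margins: r₁=6, r₂=17, c₁=12, c₂=11, n=23
p_obs = C(6,1)·C(17,11)/C(23,12); sum pmf over tables with pmf ≤ p_obs
p-value (two-sided) = 0.06865
→ bracket: 0.05<=p<0.10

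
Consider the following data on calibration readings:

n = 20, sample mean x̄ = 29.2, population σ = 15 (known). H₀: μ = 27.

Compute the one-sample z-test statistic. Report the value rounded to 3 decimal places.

SE = σ/√n = 15/√20 = 3.3541
z = (x̄−μ₀)/SE = (29.2−27)/3.3541 = 0.6559

test statistic = 0.656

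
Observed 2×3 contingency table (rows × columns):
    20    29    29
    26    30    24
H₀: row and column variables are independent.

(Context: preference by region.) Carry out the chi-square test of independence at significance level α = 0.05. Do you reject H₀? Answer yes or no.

Row totals [78, 80], col totals [46, 59, 53], n=158
χ² = (20−22.71)²/22.71 + (29−29.13)²/29.13 + (29−26.16)²/26.16 + (26−23.29)²/23.29 + (30−29.87)²/29.87 + (24−26.84)²/26.84 = 1.2461
df = 2
p-value (upper-tail) = 0.53630
At α=0.05: p ≥ α → fail to reject H₀

reject H₀: no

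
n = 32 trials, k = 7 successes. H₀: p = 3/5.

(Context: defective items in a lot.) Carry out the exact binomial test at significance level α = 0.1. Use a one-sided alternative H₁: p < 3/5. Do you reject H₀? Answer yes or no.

Exact binomial: n=32, k=7, p₀=3/5=0.6000
P(X≤7) from Σ C(n,i)·p₀^i·(1−p₀)^(n−i)
p-value (one-sided, H₁ less) = 0.00001
At α=0.1: p < α → reject H₀

reject H₀: yes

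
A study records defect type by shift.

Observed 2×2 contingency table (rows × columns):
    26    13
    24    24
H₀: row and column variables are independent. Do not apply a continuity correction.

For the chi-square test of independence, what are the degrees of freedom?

df = (r−1)(c−1) = (2−1)·(2−1) = 1

degrees of freedom = 1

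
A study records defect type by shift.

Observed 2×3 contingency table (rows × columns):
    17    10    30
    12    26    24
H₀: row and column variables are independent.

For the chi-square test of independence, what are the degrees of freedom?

degrees of freedom = 2

df = (r−1)(c−1) = (2−1)·(3−1) = 2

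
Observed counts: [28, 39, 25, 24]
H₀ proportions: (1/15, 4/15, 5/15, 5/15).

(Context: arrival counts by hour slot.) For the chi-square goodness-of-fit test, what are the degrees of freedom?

degrees of freedom = 3

df = k − 1 = 4 − 1 = 3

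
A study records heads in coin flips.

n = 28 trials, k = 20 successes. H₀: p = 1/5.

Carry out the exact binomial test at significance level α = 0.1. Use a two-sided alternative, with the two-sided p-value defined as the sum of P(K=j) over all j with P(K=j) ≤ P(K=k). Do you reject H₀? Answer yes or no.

Exact binomial: n=28, k=20, p₀=1/5=0.2000
P(X=j) = C(n,j)·p₀^j·(1−p₀)^(n−j); p = Σ P(X=j) over j with P(X=j) ≤ P(X=20)
p-value (two-sided) = 0.00000
At α=0.1: p < α → reject H₀

reject H₀: yes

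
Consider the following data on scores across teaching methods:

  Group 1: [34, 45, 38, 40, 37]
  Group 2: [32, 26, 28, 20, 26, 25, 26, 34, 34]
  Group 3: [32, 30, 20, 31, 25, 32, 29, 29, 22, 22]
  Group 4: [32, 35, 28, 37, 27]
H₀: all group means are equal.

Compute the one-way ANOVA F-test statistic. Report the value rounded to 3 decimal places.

Group means [38.80, 27.89, 27.20, 31.80], grand mean 30.207
SSB = Σnᵢ(x̄ᵢ−x̄)² = 520.670; SSW = ΣΣ(x−x̄ᵢ)² = 500.089
MSB = 520.670/3 = 173.5566; MSW = 500.089/25 = 20.0036
F = MSB/MSW = 8.6763
df = (3, 25)

test statistic = 8.676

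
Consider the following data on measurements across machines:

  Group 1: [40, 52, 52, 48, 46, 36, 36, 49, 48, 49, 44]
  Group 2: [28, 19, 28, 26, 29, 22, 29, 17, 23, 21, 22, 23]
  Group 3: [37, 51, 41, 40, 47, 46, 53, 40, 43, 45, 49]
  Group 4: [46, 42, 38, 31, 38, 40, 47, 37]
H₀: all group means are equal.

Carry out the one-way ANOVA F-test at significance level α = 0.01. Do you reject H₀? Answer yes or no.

reject H₀: yes

Group means [45.45, 23.92, 44.73, 39.88], grand mean 38.048
SSB = Σnᵢ(x̄ᵢ−x̄)² = 3517.204; SSW = ΣΣ(x−x̄ᵢ)² = 954.701
MSB = 3517.204/3 = 1172.4013; MSW = 954.701/38 = 25.1237
F = MSB/MSW = 46.6651
df = (3, 38)
p-value (upper-tail) = 0.00000
At α=0.01: p < α → reject H₀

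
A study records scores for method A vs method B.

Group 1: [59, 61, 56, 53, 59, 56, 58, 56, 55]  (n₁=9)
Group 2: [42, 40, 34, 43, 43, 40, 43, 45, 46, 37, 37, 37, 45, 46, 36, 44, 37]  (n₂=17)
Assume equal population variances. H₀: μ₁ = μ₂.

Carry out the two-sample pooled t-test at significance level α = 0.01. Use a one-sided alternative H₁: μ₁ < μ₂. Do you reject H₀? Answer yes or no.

x̄₁=57.000, s₁=2.449, n₁=9
x̄₂=40.882, s₂=3.903, n₂=17
s_p² = [8·2.449² + 16·3.903²]/24 = 12.1569
SE = √(s_p²·(1/9+1/17)) = 1.4373
t = (57.000−40.882)/1.4373 = 11.2137
df = 24
p-value (one-sided, H₁ less) = 1.00000
At α=0.01: p ≥ α → fail to reject H₀

reject H₀: no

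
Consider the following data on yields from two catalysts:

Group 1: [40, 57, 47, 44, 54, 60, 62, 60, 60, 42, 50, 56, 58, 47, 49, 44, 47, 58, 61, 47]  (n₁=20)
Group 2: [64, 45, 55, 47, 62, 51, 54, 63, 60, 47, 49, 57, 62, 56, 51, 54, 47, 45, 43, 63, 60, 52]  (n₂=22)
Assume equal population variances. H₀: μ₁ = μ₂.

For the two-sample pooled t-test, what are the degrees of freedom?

degrees of freedom = 40

df = n₁ + n₂ − 2 = 20 + 22 − 2 = 40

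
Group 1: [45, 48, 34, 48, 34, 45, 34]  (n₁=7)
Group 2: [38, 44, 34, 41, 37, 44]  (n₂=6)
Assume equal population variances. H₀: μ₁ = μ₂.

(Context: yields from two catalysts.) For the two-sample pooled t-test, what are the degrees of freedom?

df = n₁ + n₂ − 2 = 7 + 6 − 2 = 11

degrees of freedom = 11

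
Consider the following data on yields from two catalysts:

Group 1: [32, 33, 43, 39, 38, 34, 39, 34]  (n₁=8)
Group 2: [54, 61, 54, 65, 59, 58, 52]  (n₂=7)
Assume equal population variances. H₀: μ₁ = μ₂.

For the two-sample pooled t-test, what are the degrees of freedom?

df = n₁ + n₂ − 2 = 8 + 7 − 2 = 13

degrees of freedom = 13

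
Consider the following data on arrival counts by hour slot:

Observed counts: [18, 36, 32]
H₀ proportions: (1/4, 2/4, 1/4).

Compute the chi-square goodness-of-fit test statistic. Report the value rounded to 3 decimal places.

n = 86; E_i = n·p_i = [21.50, 43.00, 21.50]
χ² = (18−21.50)²/21.50 + (36−43.00)²/43.00 + (32−21.50)²/21.50 = 6.8372
df = 2

test statistic = 6.837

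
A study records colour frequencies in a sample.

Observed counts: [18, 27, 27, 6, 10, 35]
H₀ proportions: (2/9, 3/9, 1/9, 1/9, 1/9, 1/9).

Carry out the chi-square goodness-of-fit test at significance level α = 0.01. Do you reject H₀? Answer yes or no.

n = 123; E_i = n·p_i = [27.33, 41.00, 13.67, 13.67, 13.67, 13.67]
χ² = (18−27.33)²/27.33 + (27−41.00)²/41.00 + (27−13.67)²/13.67 + (6−13.67)²/13.67 + (10−13.67)²/13.67 + (35−13.67)²/13.67 = 59.5610
df = 5
p-value (upper-tail) = 0.00000
At α=0.01: p < α → reject H₀

reject H₀: yes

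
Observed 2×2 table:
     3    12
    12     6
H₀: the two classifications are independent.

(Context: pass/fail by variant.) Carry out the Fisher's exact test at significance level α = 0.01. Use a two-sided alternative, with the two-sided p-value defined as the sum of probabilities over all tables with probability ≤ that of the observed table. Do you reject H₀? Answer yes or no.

Margins: r₁=15, r₂=18, c₁=15, c₂=18, n=33
p_obs = C(15,3)·C(18,12)/C(33,15); sum pmf over tables with pmf ≤ p_obs
p-value (two-sided) = 0.01346
At α=0.01: p ≥ α → fail to reject H₀

reject H₀: no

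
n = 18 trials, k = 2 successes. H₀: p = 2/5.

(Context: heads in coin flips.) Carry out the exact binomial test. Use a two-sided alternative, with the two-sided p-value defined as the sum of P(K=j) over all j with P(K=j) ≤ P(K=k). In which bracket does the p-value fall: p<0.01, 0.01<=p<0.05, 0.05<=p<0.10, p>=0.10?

p-value bracket: 0.01<=p<0.05

Exact binomial: n=18, k=2, p₀=2/5=0.4000
P(X=j) = C(n,j)·p₀^j·(1−p₀)^(n−j); p = Σ P(X=j) over j with P(X=j) ≤ P(X=2)
p-value (two-sided) = 0.01398
→ bracket: 0.01<=p<0.05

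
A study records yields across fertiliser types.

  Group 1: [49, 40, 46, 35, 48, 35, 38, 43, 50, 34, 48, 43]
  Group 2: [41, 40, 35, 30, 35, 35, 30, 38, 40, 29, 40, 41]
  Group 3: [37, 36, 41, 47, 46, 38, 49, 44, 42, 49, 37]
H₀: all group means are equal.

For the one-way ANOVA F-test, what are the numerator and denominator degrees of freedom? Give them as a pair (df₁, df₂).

k = 3 groups, N = 35 total
df = (k−1, N−k) = (3−1, 35−3) = (2, 32)

degrees of freedom = [2, 32]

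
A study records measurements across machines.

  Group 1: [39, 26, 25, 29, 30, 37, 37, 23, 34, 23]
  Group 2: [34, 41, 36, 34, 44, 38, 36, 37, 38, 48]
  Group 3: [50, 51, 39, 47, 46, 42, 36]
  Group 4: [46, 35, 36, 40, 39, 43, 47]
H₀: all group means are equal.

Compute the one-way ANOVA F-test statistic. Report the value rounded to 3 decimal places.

test statistic = 11.252

Group means [30.30, 38.60, 44.43, 40.86], grand mean 37.824
SSB = Σnᵢ(x̄ᵢ−x̄)² = 941.870; SSW = ΣΣ(x−x̄ᵢ)² = 837.071
MSB = 941.870/3 = 313.9566; MSW = 837.071/30 = 27.9024
F = MSB/MSW = 11.2520
df = (3, 30)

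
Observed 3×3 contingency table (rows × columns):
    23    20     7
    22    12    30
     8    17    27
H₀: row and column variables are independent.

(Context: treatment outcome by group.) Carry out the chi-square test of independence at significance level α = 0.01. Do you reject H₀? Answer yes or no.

Row totals [50, 64, 52], col totals [53, 49, 64], n=166
χ² = (23−15.96)²/15.96 + (20−14.76)²/14.76 + (7−19.28)²/19.28 + (22−20.43)²/20.43 + (12−18.89)²/18.89 + (30−24.67)²/24.67 + (8−16.60)²/16.60 + (17−15.35)²/15.35 + (27−20.05)²/20.05 = 23.6100
df = 4
p-value (upper-tail) = 0.00010
At α=0.01: p < α → reject H₀

reject H₀: yes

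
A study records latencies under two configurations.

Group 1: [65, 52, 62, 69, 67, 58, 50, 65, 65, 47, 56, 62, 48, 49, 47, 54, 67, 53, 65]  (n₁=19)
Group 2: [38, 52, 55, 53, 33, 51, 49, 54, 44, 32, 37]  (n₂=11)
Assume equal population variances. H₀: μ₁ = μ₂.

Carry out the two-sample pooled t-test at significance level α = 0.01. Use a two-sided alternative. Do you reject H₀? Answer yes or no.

x̄₁=57.947, s₁=7.742, n₁=19
x̄₂=45.273, s₂=8.787, n₂=11
s_p² = [18·7.742² + 10·8.787²]/28 = 66.1118
SE = √(s_p²·(1/19+1/11)) = 3.0805
t = (57.947−45.273)/3.0805 = 4.1144
df = 28
p-value (two-sided) = 0.00031
At α=0.01: p < α → reject H₀

reject H₀: yes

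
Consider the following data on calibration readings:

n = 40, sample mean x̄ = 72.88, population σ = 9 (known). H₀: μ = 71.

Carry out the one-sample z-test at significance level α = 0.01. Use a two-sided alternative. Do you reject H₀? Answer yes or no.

SE = σ/√n = 9/√40 = 1.4230
z = (x̄−μ₀)/SE = (72.88−71)/1.4230 = 1.3211
p-value (two-sided) = 0.18646
At α=0.01: p ≥ α → fail to reject H₀

reject H₀: no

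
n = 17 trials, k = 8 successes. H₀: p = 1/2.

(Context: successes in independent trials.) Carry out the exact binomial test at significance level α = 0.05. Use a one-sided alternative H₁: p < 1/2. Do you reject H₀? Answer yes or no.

Exact binomial: n=17, k=8, p₀=1/2=0.5000
P(X≤8) from Σ C(n,i)·p₀^i·(1−p₀)^(n−i)
p-value (one-sided, H₁ less) = 0.50000
At α=0.05: p ≥ α → fail to reject H₀

reject H₀: no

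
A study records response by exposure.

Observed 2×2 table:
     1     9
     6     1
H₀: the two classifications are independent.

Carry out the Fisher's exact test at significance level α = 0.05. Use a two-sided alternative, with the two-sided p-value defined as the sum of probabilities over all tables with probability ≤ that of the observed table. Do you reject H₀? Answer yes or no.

Margins: r₁=10, r₂=7, c₁=7, c₂=10, n=17
p_obs = C(10,1)·C(7,6)/C(17,7); sum pmf over tables with pmf ≤ p_obs
p-value (two-sided) = 0.00365
At α=0.05: p < α → reject H₀

reject H₀: yes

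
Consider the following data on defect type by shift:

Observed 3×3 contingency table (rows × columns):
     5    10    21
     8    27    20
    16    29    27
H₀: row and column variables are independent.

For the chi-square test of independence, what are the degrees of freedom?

degrees of freedom = 4

df = (r−1)(c−1) = (3−1)·(3−1) = 4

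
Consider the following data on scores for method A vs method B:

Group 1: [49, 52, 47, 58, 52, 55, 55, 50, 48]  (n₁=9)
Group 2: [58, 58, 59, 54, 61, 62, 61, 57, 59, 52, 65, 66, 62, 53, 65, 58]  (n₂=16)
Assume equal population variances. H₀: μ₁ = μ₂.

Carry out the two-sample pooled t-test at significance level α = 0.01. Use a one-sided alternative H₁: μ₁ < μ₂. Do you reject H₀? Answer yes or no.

reject H₀: yes

x̄₁=51.778, s₁=3.667, n₁=9
x̄₂=59.375, s₂=4.177, n₂=16
s_p² = [8·3.667² + 15·4.177²]/23 = 16.0568
SE = √(s_p²·(1/9+1/16)) = 1.6696
t = (51.778−59.375)/1.6696 = -4.5503
df = 23
p-value (one-sided, H₁ less) = 0.00007
At α=0.01: p < α → reject H₀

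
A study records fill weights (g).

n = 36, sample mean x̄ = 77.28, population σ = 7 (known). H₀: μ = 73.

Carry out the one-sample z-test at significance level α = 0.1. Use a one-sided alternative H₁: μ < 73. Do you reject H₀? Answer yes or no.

reject H₀: no

SE = σ/√n = 7/√36 = 1.1667
z = (x̄−μ₀)/SE = (77.28−73)/1.1667 = 3.6686
p-value (one-sided, H₁ less) = 0.99988
At α=0.1: p ≥ α → fail to reject H₀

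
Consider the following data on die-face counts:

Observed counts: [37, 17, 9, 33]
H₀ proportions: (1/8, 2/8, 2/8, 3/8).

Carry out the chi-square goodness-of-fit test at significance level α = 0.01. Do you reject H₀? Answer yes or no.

reject H₀: yes

n = 96; E_i = n·p_i = [12.00, 24.00, 24.00, 36.00]
χ² = (37−12.00)²/12.00 + (17−24.00)²/24.00 + (9−24.00)²/24.00 + (33−36.00)²/36.00 = 63.7500
df = 3
p-value (upper-tail) = 0.00000
At α=0.01: p < α → reject H₀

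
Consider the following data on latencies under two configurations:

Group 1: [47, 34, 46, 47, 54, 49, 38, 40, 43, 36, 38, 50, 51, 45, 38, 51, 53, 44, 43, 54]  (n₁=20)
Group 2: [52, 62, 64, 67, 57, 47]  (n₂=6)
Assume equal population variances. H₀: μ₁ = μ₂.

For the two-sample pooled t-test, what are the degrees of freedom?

degrees of freedom = 24

df = n₁ + n₂ − 2 = 20 + 6 − 2 = 24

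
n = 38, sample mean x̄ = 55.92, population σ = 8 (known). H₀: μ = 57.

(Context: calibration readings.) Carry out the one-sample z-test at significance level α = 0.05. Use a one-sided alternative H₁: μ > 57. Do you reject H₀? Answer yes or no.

SE = σ/√n = 8/√38 = 1.2978
z = (x̄−μ₀)/SE = (55.92−57)/1.2978 = -0.8322
p-value (one-sided, H₁ greater) = 0.79735
At α=0.05: p ≥ α → fail to reject H₀

reject H₀: no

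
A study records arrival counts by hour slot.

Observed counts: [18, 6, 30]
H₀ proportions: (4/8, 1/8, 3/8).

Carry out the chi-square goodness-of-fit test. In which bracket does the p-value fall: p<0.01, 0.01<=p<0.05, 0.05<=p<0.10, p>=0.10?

p-value bracket: 0.01<=p<0.05

n = 54; E_i = n·p_i = [27.00, 6.75, 20.25]
χ² = (18−27.00)²/27.00 + (6−6.75)²/6.75 + (30−20.25)²/20.25 = 7.7778
df = 2
p-value (upper-tail) = 0.02047
→ bracket: 0.01<=p<0.05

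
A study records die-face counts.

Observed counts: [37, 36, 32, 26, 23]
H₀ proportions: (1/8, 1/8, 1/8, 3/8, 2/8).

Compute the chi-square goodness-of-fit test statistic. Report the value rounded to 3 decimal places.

n = 154; E_i = n·p_i = [19.25, 19.25, 19.25, 57.75, 38.50]
χ² = (37−19.25)²/19.25 + (36−19.25)²/19.25 + (32−19.25)²/19.25 + (26−57.75)²/57.75 + (23−38.50)²/38.50 = 63.0823
df = 4

test statistic = 63.082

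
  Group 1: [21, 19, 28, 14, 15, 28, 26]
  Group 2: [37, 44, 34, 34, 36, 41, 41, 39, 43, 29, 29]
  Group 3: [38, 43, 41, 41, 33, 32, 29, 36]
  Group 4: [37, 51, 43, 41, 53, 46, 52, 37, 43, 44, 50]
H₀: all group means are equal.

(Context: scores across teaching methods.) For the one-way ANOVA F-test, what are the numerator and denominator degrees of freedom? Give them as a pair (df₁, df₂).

k = 4 groups, N = 37 total
df = (k−1, N−k) = (4−1, 37−4) = (3, 33)

degrees of freedom = [3, 33]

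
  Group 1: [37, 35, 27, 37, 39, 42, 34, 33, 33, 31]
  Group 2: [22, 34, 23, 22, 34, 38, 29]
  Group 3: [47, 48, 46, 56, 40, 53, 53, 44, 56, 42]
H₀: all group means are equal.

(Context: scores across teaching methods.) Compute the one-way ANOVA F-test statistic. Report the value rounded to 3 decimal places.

Group means [34.80, 28.86, 48.50], grand mean 38.333
SSB = Σnᵢ(x̄ᵢ−x̄)² = 1787.043; SSW = ΣΣ(x−x̄ᵢ)² = 722.957
MSB = 1787.043/2 = 893.5214; MSW = 722.957/24 = 30.1232
F = MSB/MSW = 29.6622
df = (2, 24)

test statistic = 29.662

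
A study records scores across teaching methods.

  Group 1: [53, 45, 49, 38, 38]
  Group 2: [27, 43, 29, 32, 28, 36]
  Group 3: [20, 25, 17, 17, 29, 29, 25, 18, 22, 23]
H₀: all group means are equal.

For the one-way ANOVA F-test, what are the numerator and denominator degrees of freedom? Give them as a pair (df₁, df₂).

k = 3 groups, N = 21 total
df = (k−1, N−k) = (3−1, 21−3) = (2, 18)

degrees of freedom = [2, 18]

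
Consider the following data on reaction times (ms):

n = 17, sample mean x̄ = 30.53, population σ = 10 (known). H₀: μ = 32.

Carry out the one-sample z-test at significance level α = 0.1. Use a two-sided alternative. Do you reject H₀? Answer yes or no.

reject H₀: no

SE = σ/√n = 10/√17 = 2.4254
z = (x̄−μ₀)/SE = (30.53−32)/2.4254 = -0.6061
p-value (two-sided) = 0.54445
At α=0.1: p ≥ α → fail to reject H₀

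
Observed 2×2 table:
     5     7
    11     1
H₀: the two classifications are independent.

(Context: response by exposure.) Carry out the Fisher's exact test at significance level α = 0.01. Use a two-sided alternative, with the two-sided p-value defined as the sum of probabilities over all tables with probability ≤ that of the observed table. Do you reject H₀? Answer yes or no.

reject H₀: no

Margins: r₁=12, r₂=12, c₁=16, c₂=8, n=24
p_obs = C(12,5)·C(12,11)/C(24,16); sum pmf over tables with pmf ≤ p_obs
p-value (two-sided) = 0.02719
At α=0.01: p ≥ α → fail to reject H₀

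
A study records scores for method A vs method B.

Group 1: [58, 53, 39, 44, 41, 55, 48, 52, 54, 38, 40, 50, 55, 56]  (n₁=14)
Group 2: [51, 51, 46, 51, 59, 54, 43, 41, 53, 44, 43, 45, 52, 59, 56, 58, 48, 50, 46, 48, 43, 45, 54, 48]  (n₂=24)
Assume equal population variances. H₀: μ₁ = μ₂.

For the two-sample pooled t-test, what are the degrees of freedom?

degrees of freedom = 36

df = n₁ + n₂ − 2 = 14 + 24 − 2 = 36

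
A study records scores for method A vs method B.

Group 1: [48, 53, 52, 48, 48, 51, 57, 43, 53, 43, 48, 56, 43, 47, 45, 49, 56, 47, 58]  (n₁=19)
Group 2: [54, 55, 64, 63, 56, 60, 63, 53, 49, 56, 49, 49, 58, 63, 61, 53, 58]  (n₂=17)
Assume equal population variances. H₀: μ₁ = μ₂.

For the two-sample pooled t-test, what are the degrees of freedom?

degrees of freedom = 34

df = n₁ + n₂ − 2 = 19 + 17 − 2 = 34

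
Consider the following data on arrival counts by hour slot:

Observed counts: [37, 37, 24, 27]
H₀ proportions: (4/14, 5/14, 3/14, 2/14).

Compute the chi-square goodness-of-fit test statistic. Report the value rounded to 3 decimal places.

n = 125; E_i = n·p_i = [35.71, 44.64, 26.79, 17.86]
χ² = (37−35.71)²/35.71 + (37−44.64)²/44.64 + (24−26.79)²/26.79 + (27−17.86)²/17.86 = 6.3256
df = 3

test statistic = 6.326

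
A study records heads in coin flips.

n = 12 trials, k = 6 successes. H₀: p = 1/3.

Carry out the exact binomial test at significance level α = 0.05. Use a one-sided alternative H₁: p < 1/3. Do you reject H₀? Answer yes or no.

Exact binomial: n=12, k=6, p₀=1/3=0.3333
P(X≤6) from Σ C(n,i)·p₀^i·(1−p₀)^(n−i)
p-value (one-sided, H₁ less) = 0.93355
At α=0.05: p ≥ α → fail to reject H₀

reject H₀: no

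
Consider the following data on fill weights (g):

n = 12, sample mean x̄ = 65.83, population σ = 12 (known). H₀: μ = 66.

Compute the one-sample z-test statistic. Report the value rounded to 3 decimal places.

test statistic = -0.049

SE = σ/√n = 12/√12 = 3.4641
z = (x̄−μ₀)/SE = (65.83−66)/3.4641 = -0.0491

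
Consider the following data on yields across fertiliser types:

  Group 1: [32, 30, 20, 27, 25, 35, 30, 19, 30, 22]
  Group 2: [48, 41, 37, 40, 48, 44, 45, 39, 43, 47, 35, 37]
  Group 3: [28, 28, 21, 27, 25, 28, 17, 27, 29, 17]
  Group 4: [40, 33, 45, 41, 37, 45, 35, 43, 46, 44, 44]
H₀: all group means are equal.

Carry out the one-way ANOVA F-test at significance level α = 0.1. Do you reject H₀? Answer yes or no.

reject H₀: yes

Group means [27.00, 42.00, 24.70, 41.18], grand mean 34.279
SSB = Σnᵢ(x̄ᵢ−x̄)² = 2686.915; SSW = ΣΣ(x−x̄ᵢ)² = 871.736
MSB = 2686.915/3 = 895.6383; MSW = 871.736/39 = 22.3522
F = MSB/MSW = 40.0693
df = (3, 39)
p-value (upper-tail) = 0.00000
At α=0.1: p < α → reject H₀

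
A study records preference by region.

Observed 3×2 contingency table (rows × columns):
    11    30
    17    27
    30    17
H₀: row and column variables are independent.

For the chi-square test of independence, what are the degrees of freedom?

degrees of freedom = 2

df = (r−1)(c−1) = (3−1)·(2−1) = 2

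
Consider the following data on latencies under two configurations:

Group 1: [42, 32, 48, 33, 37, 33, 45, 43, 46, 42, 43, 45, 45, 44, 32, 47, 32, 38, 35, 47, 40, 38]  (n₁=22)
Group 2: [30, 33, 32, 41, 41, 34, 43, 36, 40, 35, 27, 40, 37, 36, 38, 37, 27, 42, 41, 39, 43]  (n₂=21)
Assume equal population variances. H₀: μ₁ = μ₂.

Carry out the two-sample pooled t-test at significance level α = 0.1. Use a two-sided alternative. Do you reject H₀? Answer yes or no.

x̄₁=40.318, s₁=5.541, n₁=22
x̄₂=36.762, s₂=4.857, n₂=21
s_p² = [21·5.541² + 20·4.857²]/41 = 27.2337
SE = √(s_p²·(1/22+1/21)) = 1.5921
t = (40.318−36.762)/1.5921 = 2.2337
df = 41
p-value (two-sided) = 0.03102
At α=0.1: p < α → reject H₀

reject H₀: yes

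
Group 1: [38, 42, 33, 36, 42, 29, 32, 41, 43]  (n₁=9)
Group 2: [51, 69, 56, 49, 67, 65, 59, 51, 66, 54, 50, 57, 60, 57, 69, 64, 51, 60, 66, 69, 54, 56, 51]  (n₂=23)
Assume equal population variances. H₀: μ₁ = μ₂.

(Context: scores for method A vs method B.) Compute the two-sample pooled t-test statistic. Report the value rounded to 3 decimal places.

test statistic = -8.453

x̄₁=37.333, s₁=5.099, n₁=9
x̄₂=58.739, s₂=6.864, n₂=23
s_p² = [8·5.099² + 22·6.864²]/30 = 41.4812
SE = √(s_p²·(1/9+1/23)) = 2.5323
t = (37.333−58.739)/2.5323 = -8.4531
df = 30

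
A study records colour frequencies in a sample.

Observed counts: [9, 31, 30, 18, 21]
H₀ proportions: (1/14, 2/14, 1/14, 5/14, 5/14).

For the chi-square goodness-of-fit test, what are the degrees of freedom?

degrees of freedom = 4

df = k − 1 = 5 − 1 = 4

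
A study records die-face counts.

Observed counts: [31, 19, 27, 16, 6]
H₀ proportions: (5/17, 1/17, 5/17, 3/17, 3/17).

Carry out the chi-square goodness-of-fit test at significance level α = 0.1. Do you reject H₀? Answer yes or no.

reject H₀: yes

n = 99; E_i = n·p_i = [29.12, 5.82, 29.12, 17.47, 17.47]
χ² = (31−29.12)²/29.12 + (19−5.82)²/5.82 + (27−29.12)²/29.12 + (16−17.47)²/17.47 + (6−17.47)²/17.47 = 37.7441
df = 4
p-value (upper-tail) = 0.00000
At α=0.1: p < α → reject H₀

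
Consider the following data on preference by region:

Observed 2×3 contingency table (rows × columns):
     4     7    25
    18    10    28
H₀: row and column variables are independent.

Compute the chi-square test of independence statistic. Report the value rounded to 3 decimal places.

test statistic = 5.521

Row totals [36, 56], col totals [22, 17, 53], n=92
χ² = (4−8.61)²/8.61 + (7−6.65)²/6.65 + (25−20.74)²/20.74 + (18−13.39)²/13.39 + (10−10.35)²/10.35 + (28−32.26)²/32.26 = 5.5214
df = 2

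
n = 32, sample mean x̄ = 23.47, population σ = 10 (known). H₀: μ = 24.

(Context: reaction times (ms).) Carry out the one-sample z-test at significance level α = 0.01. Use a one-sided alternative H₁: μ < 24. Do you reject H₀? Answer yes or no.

reject H₀: no

SE = σ/√n = 10/√32 = 1.7678
z = (x̄−μ₀)/SE = (23.47−24)/1.7678 = -0.2998
p-value (one-sided, H₁ less) = 0.38216
At α=0.01: p ≥ α → fail to reject H₀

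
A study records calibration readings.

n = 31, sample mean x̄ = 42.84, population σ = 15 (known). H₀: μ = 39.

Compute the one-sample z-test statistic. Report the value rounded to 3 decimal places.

SE = σ/√n = 15/√31 = 2.6941
z = (x̄−μ₀)/SE = (42.84−39)/2.6941 = 1.4253

test statistic = 1.425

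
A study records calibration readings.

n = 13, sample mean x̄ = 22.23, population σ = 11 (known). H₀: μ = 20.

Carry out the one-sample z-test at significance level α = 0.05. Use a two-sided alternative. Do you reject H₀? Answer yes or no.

SE = σ/√n = 11/√13 = 3.0509
z = (x̄−μ₀)/SE = (22.23−20)/3.0509 = 0.7309
p-value (two-sided) = 0.46481
At α=0.05: p ≥ α → fail to reject H₀

reject H₀: no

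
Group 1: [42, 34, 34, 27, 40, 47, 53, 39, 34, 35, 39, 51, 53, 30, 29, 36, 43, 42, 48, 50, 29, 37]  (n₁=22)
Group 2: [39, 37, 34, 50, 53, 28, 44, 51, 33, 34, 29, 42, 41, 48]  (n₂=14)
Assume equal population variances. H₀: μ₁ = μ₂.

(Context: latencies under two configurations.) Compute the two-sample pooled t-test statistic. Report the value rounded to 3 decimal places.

test statistic = -0.209

x̄₁=39.636, s₁=8.039, n₁=22
x̄₂=40.214, s₂=8.182, n₂=14
s_p² = [21·8.039² + 13·8.182²]/34 = 65.5132
SE = √(s_p²·(1/22+1/14)) = 2.7672
t = (39.636−40.214)/2.7672 = -0.2088
df = 34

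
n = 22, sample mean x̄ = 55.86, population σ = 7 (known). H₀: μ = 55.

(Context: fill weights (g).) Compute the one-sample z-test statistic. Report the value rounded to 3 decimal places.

SE = σ/√n = 7/√22 = 1.4924
z = (x̄−μ₀)/SE = (55.86−55)/1.4924 = 0.5763

test statistic = 0.576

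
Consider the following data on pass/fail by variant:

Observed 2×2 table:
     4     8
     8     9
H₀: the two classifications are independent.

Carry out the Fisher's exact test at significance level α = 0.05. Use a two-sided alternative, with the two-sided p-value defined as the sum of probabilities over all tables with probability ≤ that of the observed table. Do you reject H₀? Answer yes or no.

Margins: r₁=12, r₂=17, c₁=12, c₂=17, n=29
p_obs = C(12,4)·C(17,8)/C(29,12); sum pmf over tables with pmf ≤ p_obs
p-value (two-sided) = 0.70320
At α=0.05: p ≥ α → fail to reject H₀

reject H₀: no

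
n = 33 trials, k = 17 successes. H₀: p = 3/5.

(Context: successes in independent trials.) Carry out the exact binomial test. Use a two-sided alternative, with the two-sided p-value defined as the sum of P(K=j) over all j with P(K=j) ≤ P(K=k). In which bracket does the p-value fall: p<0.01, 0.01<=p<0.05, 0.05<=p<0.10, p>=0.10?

p-value bracket: p>=0.10

Exact binomial: n=33, k=17, p₀=3/5=0.6000
P(X=j) = C(n,j)·p₀^j·(1−p₀)^(n−j); p = Σ P(X=j) over j with P(X=j) ≤ P(X=17)
p-value (two-sided) = 0.37490
→ bracket: p>=0.10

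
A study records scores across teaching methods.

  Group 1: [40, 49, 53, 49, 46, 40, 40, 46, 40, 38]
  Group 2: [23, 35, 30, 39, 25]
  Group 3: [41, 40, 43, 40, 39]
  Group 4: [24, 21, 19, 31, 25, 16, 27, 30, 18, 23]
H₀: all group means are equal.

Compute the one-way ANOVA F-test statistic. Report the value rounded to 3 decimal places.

Group means [44.10, 30.40, 40.60, 23.40], grand mean 34.333
SSB = Σnᵢ(x̄ᵢ−x̄)² = 2422.967; SSW = ΣΣ(x−x̄ᵢ)² = 653.700
MSB = 2422.967/3 = 807.6556; MSW = 653.700/26 = 25.1423
F = MSB/MSW = 32.1234
df = (3, 26)

test statistic = 32.123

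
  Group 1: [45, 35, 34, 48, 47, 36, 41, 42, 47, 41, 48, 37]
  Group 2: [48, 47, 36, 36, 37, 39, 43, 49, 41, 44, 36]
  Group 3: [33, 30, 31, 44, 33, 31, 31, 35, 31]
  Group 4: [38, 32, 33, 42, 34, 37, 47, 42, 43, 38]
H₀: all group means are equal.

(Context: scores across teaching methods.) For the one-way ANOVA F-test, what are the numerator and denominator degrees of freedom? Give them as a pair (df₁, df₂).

degrees of freedom = [3, 38]

k = 4 groups, N = 42 total
df = (k−1, N−k) = (4−1, 42−4) = (3, 38)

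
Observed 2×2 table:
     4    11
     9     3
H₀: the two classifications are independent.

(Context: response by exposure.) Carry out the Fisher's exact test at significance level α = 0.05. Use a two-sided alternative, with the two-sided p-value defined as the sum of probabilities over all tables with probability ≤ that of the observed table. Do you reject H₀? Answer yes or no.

Margins: r₁=15, r₂=12, c₁=13, c₂=14, n=27
p_obs = C(15,4)·C(12,9)/C(27,13); sum pmf over tables with pmf ≤ p_obs
p-value (two-sided) = 0.02130
At α=0.05: p < α → reject H₀

reject H₀: yes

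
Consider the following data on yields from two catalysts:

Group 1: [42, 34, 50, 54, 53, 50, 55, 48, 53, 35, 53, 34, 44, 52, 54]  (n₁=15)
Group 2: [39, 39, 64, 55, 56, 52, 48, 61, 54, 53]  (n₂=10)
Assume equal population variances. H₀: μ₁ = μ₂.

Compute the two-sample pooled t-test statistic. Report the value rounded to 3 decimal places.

test statistic = -1.457

x̄₁=47.400, s₁=7.689, n₁=15
x̄₂=52.100, s₂=8.225, n₂=10
s_p² = [14·7.689² + 9·8.225²]/23 = 62.4565
SE = √(s_p²·(1/15+1/10)) = 3.2264
t = (47.400−52.100)/3.2264 = -1.4567
df = 23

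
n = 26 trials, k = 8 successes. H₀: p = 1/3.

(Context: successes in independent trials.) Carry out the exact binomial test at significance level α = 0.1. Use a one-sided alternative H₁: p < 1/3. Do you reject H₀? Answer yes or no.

reject H₀: no

Exact binomial: n=26, k=8, p₀=1/3=0.3333
P(X≤8) from Σ C(n,i)·p₀^i·(1−p₀)^(n−i)
p-value (one-sided, H₁ less) = 0.48181
At α=0.1: p ≥ α → fail to reject H₀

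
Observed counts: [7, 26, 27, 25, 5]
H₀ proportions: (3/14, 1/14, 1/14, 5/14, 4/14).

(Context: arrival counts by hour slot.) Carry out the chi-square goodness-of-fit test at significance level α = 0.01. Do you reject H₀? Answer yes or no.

n = 90; E_i = n·p_i = [19.29, 6.43, 6.43, 32.14, 25.71]
χ² = (7−19.29)²/19.29 + (26−6.43)²/6.43 + (27−6.43)²/6.43 + (25−32.14)²/32.14 + (5−25.71)²/25.71 = 151.5130
df = 4
p-value (upper-tail) = 0.00000
At α=0.01: p < α → reject H₀

reject H₀: yes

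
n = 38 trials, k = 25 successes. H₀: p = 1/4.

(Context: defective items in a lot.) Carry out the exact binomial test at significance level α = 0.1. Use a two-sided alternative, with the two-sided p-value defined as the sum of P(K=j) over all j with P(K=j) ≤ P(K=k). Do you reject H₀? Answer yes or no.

reject H₀: yes

Exact binomial: n=38, k=25, p₀=1/4=0.2500
P(X=j) = C(n,j)·p₀^j·(1−p₀)^(n−j); p = Σ P(X=j) over j with P(X=j) ≤ P(X=25)
p-value (two-sided) = 0.00000
At α=0.1: p < α → reject H₀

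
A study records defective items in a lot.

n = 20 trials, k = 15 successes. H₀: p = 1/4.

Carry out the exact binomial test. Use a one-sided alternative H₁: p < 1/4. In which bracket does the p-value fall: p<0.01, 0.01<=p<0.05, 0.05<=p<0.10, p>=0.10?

p-value bracket: p>=0.10

Exact binomial: n=20, k=15, p₀=1/4=0.2500
P(X≤15) from Σ C(n,i)·p₀^i·(1−p₀)^(n−i)
p-value (one-sided, H₁ less) = 1.00000
→ bracket: p>=0.10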